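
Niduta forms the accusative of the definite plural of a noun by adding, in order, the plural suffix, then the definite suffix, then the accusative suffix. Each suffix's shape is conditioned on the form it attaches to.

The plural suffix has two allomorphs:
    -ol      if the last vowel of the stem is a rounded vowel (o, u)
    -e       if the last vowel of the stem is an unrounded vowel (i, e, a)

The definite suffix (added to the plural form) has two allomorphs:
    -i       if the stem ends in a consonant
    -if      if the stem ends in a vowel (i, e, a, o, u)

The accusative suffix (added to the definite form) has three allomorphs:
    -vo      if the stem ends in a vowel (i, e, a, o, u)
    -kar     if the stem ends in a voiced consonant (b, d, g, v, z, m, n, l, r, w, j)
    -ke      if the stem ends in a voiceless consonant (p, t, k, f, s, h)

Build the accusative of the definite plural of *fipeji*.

The last vowel of *fipeji* is /i/, which is an unrounded vowel, so the plural suffix is -e, giving *fipejie*.
The plural form *fipejie*: final sound = /e/, a vowel → -if → *fipejieif*.
The final sound of the definite form *fipejieif* is /f/, which is a voiceless consonant, so the accusative suffix is -ke, giving *fipejieifke*.

fipejieifke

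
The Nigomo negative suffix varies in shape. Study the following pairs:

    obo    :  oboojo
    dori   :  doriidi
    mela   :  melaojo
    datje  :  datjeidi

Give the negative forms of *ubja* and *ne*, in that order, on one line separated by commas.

The pattern is front/back vowel harmony: -idi when the last vowel of the stem is a front vowel (*dori*, *datje*); -ojo when the last vowel of the stem is a back vowel (*obo*, *mela*).
*ubja* — last vowel /a/ (a back vowel) → -ojo → *ubjaojo*.
The last vowel of *ne* is /e/, which is a front vowel, so the suffix is -idi, giving *neidi*.

ubjaojo, neidi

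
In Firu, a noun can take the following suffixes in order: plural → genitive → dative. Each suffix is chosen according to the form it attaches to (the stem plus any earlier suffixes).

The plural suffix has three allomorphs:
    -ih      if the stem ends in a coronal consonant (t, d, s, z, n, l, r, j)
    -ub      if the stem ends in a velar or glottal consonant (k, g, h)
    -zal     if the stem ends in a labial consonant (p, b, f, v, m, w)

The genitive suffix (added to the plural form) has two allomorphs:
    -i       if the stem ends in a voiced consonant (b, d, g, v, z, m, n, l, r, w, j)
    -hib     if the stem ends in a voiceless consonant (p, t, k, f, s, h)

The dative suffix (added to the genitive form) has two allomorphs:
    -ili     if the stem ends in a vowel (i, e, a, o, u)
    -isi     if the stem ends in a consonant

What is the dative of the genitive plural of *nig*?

nigubiili

The final consonant of *nig* is /g/, which is velar/glottal, so the plural suffix is -ub, giving *nigub*.
Since the final consonant of the plural form *nigub* is /b/ (voiced), it takes -i, giving *nigubi*.
The final sound of the genitive form *nigubi* is /i/, which is a vowel, so the dative suffix is -ili, giving *nigubiili*.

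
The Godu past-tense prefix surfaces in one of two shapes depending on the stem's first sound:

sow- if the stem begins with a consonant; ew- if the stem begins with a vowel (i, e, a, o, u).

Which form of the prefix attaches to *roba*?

sow-

Since the first sound of *roba* is /r/ (a consonant), it takes sow-.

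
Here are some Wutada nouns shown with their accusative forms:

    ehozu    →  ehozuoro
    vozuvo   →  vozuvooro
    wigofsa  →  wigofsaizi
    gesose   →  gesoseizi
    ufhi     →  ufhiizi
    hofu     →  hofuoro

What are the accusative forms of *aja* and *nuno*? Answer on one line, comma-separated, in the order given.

ajaizi, nunooro

The pattern is rounding harmony: -oro when the last vowel of the stem is a rounded vowel (*ehozu*, *vozuvo*, *hofu*); -izi when the last vowel of the stem is an unrounded vowel (*wigofsa*, *gesose*, *ufhi*).
The last vowel of *aja* is /a/, which is an unrounded vowel, so the suffix is -izi, giving *ajaizi*.
*nuno* — last vowel /o/ (a rounded vowel) → -oro → *nunooro*.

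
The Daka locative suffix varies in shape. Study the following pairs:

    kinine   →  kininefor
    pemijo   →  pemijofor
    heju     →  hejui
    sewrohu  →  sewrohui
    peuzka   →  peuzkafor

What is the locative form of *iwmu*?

The pattern is height harmony: -i when the last vowel of the stem is a high vowel (*heju*, *sewrohu*); -for when the last vowel of the stem is a non-high vowel (*kinine*, *pemijo*, *peuzka*).
*iwmu*: last vowel = /u/, a high vowel → -i → *iwmui*.

iwmui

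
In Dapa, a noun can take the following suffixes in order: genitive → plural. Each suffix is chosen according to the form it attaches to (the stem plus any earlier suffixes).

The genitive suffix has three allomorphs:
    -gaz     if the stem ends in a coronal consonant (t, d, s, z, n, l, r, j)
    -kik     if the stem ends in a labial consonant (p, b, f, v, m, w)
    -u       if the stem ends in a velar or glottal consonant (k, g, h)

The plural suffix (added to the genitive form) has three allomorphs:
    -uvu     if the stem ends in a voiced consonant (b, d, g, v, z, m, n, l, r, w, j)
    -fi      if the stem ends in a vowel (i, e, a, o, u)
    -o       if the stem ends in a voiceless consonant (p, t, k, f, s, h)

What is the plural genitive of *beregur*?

beregurgazuvu

The final consonant of *beregur* is /r/, which is coronal, so the genitive suffix is -gaz, giving *beregurgaz*.
Since the final sound of the genitive form *beregurgaz* is /z/ (a voiced consonant), it takes -uvu, giving *beregurgazuvu*.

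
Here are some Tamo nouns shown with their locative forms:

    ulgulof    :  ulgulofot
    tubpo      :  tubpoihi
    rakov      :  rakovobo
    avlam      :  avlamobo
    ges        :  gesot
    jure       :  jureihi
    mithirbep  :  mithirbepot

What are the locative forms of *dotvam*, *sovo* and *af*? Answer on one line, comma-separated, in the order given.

dotvamobo, sovoihi, afot

The suffix is conditioned by the final sound: -ot when the stem ends in a voiceless consonant (*ulgulof*, *ges*, *mithirbep*); -obo when the stem ends in a voiced consonant (*rakov*, *avlam*); -ihi when the stem ends in a vowel (*tubpo*, *jure*).
*dotvam*: final sound = /m/, a voiced consonant → -obo → *dotvamobo*.
*sovo* — final sound /o/ (a vowel) → -ihi → *sovoihi*.
The final sound of *af* is /f/, which is a voiceless consonant, so the suffix is -ot, giving *afot*.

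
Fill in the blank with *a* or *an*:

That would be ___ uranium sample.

a

The indefinite article is chosen by the initial *sound* of the following word, not its spelling.
*uranium* begins with the sound /jʊ/ (u pronounced /jʊ/) — a consonant sound.
So the article is *a*: That would be a uranium sample.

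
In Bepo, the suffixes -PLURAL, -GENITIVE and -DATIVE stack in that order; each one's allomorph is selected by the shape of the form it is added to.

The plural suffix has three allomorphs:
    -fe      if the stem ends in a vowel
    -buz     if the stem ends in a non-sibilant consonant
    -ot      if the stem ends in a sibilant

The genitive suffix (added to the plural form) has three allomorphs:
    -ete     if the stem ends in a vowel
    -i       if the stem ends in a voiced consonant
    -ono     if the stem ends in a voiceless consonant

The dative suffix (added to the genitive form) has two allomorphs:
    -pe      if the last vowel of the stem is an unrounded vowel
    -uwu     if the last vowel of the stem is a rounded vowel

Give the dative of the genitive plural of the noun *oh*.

ohbuzipe

The final sound of *oh* is /h/, which is a non-sibilant consonant, so the plural suffix is -buz, giving *ohbuz*.
The plural form *ohbuz*: final sound = /z/, a voiced consonant → -i → *ohbuzi*.
The genitive form *ohbuzi*: last vowel = /i/, an unrounded vowel → -pe → *ohbuzipe*.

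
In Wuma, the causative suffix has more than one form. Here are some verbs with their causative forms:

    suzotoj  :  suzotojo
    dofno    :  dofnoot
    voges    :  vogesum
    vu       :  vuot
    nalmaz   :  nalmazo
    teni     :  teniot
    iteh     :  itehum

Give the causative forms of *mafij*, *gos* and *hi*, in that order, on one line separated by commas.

mafijo, gosum, hiot

The alternation tracks the final sound of the stem — -um when the stem ends in a voiceless consonant (*voges*, *iteh*); -o when the stem ends in a voiced consonant (*suzotoj*, *nalmaz*); -ot when the stem ends in a vowel (*dofno*, *vu*, *teni*).
*mafij*: final sound = /j/, a voiced consonant → -o → *mafijo*.
*gos*: final sound = /s/, a voiceless consonant → -um → *gosum*.
Since the final sound of *hi* is /i/ (a vowel), it takes -ot, giving *hiot*.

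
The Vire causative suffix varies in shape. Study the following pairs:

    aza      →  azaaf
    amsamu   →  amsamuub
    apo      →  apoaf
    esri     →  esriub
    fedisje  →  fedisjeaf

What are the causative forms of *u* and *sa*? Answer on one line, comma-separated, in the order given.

The alternation tracks the last vowel of the stem — -ub when the last vowel of the stem is a high vowel (*amsamu*, *esri*); -af when the last vowel of the stem is a non-high vowel (*aza*, *apo*, *fedisje*).
Since the last vowel of *u* is /u/ (a high vowel), it takes -ub, giving *uub*.
The last vowel of *sa* is /a/, which is a non-high vowel, so the suffix is -af, giving *saaf*.

uub, saaf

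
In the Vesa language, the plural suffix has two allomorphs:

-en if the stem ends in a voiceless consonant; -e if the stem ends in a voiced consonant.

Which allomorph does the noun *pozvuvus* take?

Since the final consonant of *pozvuvus* is /s/ (voiceless), it takes -en.

-en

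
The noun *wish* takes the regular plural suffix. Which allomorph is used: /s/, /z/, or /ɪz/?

The stem *wish* ends in a sibilant (/s, z, ʃ, ʒ, tʃ, dʒ/).
The plural suffix surfaces as /ɪz/ after sibilants, /s/ after other voiceless consonants, and /z/ after other voiced sounds.
So the plural -s on *wish* is pronounced /ɪz/.

/ɪz/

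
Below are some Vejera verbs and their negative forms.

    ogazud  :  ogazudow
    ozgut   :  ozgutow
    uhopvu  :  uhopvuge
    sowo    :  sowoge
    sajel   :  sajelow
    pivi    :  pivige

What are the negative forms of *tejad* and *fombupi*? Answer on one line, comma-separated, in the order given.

tejadow, fombupige

The suffix is conditioned by the final sound: -ow when the stem ends in a consonant (*ogazud*, *ozgut*, *sajel*); -ge when the stem ends in a vowel (*uhopvu*, *sowo*, *pivi*).
Since the final sound of *tejad* is /d/ (a consonant), it takes -ow, giving *tejadow*.
*fombupi* — final sound /i/ (a vowel) → -ge → *fombupige*.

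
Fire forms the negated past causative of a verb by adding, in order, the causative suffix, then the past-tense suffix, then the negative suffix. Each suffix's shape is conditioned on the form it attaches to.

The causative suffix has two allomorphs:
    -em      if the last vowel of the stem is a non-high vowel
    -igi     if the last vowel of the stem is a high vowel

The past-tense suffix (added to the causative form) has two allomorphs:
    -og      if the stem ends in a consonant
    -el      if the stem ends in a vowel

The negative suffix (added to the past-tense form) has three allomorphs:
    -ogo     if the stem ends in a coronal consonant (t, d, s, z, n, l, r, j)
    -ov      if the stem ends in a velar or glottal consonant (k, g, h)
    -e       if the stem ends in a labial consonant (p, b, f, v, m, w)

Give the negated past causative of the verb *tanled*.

tanledemogov

*tanled* — last vowel /e/ (a non-high vowel) → -em → *tanledem*.
The causative form *tanledem*: final sound = /m/, a consonant → -og → *tanledemog*.
The past-tense form *tanledemog*: final consonant = /g/, velar/glottal → -ov → *tanledemogov*.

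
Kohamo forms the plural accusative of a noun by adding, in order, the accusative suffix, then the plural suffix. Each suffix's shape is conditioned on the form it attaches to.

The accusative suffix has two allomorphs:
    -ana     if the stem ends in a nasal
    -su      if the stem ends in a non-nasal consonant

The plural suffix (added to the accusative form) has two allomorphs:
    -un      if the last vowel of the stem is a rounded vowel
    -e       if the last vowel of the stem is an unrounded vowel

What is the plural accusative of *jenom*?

jenomanae

Since the final consonant of *jenom* is /m/ (a nasal), it takes -ana, giving *jenomana*.
Since the last vowel of the accusative form *jenomana* is /a/ (an unrounded vowel), it takes -e, giving *jenomanae*.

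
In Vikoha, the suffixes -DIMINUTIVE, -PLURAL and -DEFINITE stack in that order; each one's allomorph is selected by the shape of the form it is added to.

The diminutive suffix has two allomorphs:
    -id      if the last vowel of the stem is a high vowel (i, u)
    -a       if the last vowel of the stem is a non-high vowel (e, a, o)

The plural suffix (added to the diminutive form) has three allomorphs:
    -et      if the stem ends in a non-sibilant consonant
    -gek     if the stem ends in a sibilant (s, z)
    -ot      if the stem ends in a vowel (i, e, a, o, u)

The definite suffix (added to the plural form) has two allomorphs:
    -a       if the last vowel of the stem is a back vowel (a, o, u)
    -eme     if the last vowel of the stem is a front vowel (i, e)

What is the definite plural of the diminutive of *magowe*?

*magowe* — last vowel /e/ (a non-high vowel) → -a → *magowea*.
Since the final sound of the diminutive form *magowea* is /a/ (a vowel), it takes -ot, giving *magoweaot*.
The last vowel of the plural form *magoweaot* is /o/, which is a back vowel, so the definite suffix is -a, giving *magoweaota*.

magoweaota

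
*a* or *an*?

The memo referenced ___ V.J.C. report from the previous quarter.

a

The indefinite article is chosen by the initial *sound* of the following word, not its spelling.
The initialism *V.J.C.* is read letter by letter; the first letter, V, is pronounced /viː/, which begins with a consonant sound.
So the article is *a*: The memo referenced a V.J.C. report from the previous quarter.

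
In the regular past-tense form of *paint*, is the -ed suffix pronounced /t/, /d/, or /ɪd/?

The stem *paint* ends in /t/ or /d/.
The -ed suffix is realized as /ɪd/ after /t, d/; as /t/ after other voiceless consonants; and as /d/ after other voiced sounds.
So -ed on *paint* is pronounced /ɪd/.

/ɪd/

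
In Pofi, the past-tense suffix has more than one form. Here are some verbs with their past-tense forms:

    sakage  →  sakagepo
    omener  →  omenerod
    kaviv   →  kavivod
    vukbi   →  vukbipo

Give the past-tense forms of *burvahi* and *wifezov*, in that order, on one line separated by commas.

The suffix is conditioned by the final sound: -od when the stem ends in a consonant (*omener*, *kaviv*); -po when the stem ends in a vowel (*sakage*, *vukbi*).
Since the final sound of *burvahi* is /i/ (a vowel), it takes -po, giving *burvahipo*.
The final sound of *wifezov* is /v/, which is a consonant, so the suffix is -od, giving *wifezovod*.

burvahipo, wifezovod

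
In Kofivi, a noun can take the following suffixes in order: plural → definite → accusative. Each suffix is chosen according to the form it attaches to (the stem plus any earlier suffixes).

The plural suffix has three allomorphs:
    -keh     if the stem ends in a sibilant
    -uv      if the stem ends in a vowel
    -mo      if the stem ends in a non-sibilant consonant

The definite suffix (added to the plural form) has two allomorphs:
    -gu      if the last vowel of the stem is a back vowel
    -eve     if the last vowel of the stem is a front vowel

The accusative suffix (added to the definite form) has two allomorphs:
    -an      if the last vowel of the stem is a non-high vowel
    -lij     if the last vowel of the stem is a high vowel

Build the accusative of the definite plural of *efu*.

The final sound of *efu* is /u/, which is a vowel, so the plural suffix is -uv, giving *efuuv*.
The plural form *efuuv* — last vowel /u/ (a back vowel) → -gu → *efuuvgu*.
Since the last vowel of the definite form *efuuvgu* is /u/ (a high vowel), it takes -lij, giving *efuuvgulij*.

efuuvgulij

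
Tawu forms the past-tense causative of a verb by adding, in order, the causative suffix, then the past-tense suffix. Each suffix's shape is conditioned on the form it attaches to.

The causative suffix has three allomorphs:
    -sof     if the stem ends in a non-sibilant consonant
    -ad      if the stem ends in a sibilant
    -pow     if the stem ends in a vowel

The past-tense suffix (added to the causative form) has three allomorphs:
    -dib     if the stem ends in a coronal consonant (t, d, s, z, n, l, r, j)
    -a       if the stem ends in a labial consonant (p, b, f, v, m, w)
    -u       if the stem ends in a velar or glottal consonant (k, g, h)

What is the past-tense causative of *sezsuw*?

sezsuwsofa

*sezsuw*: final sound = /w/, a non-sibilant consonant → -sof → *sezsuwsof*.
Since the final consonant of the causative form *sezsuwsof* is /f/ (labial), it takes -a, giving *sezsuwsofa*.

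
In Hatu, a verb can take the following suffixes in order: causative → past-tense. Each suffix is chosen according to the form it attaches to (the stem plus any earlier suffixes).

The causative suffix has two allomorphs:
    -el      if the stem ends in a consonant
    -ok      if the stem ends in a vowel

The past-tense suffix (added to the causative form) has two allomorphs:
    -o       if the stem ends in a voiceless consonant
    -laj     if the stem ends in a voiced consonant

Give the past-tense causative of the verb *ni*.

*ni* — final sound /i/ (a vowel) → -ok → *niok*.
The causative form *niok*: final consonant = /k/, voiceless → -o → *nioko*.

nioko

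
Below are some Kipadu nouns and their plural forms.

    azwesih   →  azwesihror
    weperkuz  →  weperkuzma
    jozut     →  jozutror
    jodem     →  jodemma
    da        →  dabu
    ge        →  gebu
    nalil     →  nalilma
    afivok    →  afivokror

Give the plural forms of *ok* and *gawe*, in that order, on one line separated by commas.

okror, gawebu

The alternation tracks the final sound of the stem — -ror when the stem ends in a voiceless consonant (*azwesih*, *jozut*, *afivok*); -ma when the stem ends in a voiced consonant (*weperkuz*, *jodem*, *nalil*); -bu when the stem ends in a vowel (*da*, *ge*).
*ok* — final sound /k/ (a voiceless consonant) → -ror → *okror*.
Since the final sound of *gawe* is /e/ (a vowel), it takes -bu, giving *gawebu*.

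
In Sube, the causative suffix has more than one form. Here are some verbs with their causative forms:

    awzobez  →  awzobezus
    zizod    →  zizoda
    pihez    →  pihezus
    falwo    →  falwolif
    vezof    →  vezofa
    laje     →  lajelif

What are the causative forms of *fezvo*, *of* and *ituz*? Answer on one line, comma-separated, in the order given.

fezvolif, ofa, ituzus

The pattern is sibilance of the final sound: -us when the stem ends in a sibilant (*awzobez*, *pihez*); -a when the stem ends in a non-sibilant consonant (*zizod*, *vezof*); -lif when the stem ends in a vowel (*falwo*, *laje*).
Since the final sound of *fezvo* is /o/ (a vowel), it takes -lif, giving *fezvolif*.
*of*: final sound = /f/, a non-sibilant consonant → -a → *ofa*.
The final sound of *ituz* is /z/, which is a sibilant, so the suffix is -us, giving *ituzus*.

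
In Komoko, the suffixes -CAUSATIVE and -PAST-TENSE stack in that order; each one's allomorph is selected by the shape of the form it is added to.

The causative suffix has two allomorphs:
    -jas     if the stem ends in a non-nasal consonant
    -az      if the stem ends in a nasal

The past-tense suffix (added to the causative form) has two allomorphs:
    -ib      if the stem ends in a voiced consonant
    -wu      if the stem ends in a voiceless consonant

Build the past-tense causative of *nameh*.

*nameh*: final consonant = /h/, non-nasal → -jas → *namehjas*.
Since the final consonant of the causative form *namehjas* is /s/ (voiceless), it takes -wu, giving *namehjaswu*.

namehjaswu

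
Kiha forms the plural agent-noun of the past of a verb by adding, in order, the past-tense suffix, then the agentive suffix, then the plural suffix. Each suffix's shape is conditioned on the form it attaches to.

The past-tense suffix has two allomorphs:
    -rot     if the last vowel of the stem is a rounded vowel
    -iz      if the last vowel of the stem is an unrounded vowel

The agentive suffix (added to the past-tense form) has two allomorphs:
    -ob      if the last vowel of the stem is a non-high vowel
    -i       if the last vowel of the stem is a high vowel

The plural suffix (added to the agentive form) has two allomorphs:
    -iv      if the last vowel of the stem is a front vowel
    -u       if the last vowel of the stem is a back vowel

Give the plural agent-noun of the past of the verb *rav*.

*rav*: last vowel = /a/, an unrounded vowel → -iz → *raviz*.
Since the last vowel of the past-tense form *raviz* is /i/ (a high vowel), it takes -i, giving *ravizi*.
The agentive form *ravizi*: last vowel = /i/, a front vowel → -iv → *raviziiv*.

raviziiv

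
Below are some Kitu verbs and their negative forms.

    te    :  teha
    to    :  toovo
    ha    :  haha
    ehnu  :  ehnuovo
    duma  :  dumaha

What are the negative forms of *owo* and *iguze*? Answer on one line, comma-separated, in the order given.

Looking at the last vowel of each stem: -ovo when the last vowel of the stem is a rounded vowel (*to*, *ehnu*); -ha when the last vowel of the stem is an unrounded vowel (*te*, *ha*, *duma*).
*owo* — last vowel /o/ (a rounded vowel) → -ovo → *owoovo*.
Since the last vowel of *iguze* is /e/ (an unrounded vowel), it takes -ha, giving *iguzeha*.

owoovo, iguzeha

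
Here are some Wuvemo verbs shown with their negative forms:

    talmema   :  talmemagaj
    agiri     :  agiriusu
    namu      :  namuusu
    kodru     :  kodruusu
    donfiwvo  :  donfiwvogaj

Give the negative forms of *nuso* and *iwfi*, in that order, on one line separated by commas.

nusogaj, iwfiusu

The suffix is conditioned by the last vowel: -usu when the last vowel of the stem is a high vowel (*agiri*, *namu*, *kodru*); -gaj when the last vowel of the stem is a non-high vowel (*talmema*, *donfiwvo*).
*nuso* — last vowel /o/ (a non-high vowel) → -gaj → *nusogaj*.
*iwfi*: last vowel = /i/, a high vowel → -usu → *iwfiusu*.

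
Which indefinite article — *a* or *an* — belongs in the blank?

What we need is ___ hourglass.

an

The indefinite article is chosen by the initial *sound* of the following word, not its spelling.
*hourglass* begins with the sound /aʊ/ (silent h) — a vowel sound.
So the article is *an*: What we need is an hourglass.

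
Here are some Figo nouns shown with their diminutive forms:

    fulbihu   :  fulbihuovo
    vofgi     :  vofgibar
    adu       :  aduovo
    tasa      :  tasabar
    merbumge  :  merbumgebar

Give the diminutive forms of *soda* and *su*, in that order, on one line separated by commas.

The pattern is rounding harmony: -ovo when the last vowel of the stem is a rounded vowel (*fulbihu*, *adu*); -bar when the last vowel of the stem is an unrounded vowel (*vofgi*, *tasa*, *merbumge*).
*soda* — last vowel /a/ (an unrounded vowel) → -bar → *sodabar*.
*su*: last vowel = /u/, a rounded vowel → -ovo → *suovo*.

sodabar, suovo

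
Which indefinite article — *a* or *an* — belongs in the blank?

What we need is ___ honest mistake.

an

The indefinite article is chosen by the initial *sound* of the following word, not its spelling.
*honest* begins with the sound /ɒ/ (silent h) — a vowel sound.
So the article is *an*: What we need is an honest mistake.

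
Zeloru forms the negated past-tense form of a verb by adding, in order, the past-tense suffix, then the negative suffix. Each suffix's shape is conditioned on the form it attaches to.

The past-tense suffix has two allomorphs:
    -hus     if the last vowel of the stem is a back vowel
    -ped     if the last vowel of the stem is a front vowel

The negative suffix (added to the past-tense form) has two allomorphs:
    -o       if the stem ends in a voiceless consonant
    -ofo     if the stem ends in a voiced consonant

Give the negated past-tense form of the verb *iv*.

The last vowel of *iv* is /i/, which is a front vowel, so the past-tense suffix is -ped, giving *ivped*.
The final consonant of the past-tense form *ivped* is /d/, which is voiced, so the negative suffix is -ofo, giving *ivpedofo*.

ivpedofo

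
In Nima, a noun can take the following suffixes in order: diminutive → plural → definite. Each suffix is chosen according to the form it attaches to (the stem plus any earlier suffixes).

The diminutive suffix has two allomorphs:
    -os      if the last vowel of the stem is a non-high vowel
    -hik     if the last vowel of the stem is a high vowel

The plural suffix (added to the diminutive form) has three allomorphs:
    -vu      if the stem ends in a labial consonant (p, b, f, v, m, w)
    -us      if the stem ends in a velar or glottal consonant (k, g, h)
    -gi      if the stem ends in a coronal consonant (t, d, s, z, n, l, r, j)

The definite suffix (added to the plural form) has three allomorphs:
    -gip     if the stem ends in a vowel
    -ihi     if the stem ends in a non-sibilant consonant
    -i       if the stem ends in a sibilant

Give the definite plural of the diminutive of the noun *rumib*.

*rumib*: last vowel = /i/, a high vowel → -hik → *rumibhik*.
The final consonant of the diminutive form *rumibhik* is /k/, which is velar/glottal, so the plural suffix is -us, giving *rumibhikus*.
The plural form *rumibhikus*: final sound = /s/, a sibilant → -i → *rumibhikusi*.

rumibhikusi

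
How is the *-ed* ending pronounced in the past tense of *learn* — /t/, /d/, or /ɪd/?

/d/

The stem *learn* ends in a voiced sound other than /d/.
The -ed suffix is realized as /ɪd/ after /t, d/; as /t/ after other voiceless consonants; and as /d/ after other voiced sounds.
So -ed on *learn* is pronounced /d/.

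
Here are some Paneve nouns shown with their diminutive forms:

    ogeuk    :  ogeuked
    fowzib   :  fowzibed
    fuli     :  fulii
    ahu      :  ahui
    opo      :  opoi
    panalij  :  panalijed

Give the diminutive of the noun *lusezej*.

lusezejed

The pattern is consonant vs. vowel: -ed when the stem ends in a consonant (*ogeuk*, *fowzib*, *panalij*); -i when the stem ends in a vowel (*fuli*, *ahu*, *opo*).
Since the final sound of *lusezej* is /j/ (a consonant), it takes -ed, giving *lusezejed*.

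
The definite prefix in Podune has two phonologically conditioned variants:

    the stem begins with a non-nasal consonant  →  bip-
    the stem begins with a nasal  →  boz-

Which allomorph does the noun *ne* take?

boz-

*ne*: first consonant = /n/, a nasal → boz-.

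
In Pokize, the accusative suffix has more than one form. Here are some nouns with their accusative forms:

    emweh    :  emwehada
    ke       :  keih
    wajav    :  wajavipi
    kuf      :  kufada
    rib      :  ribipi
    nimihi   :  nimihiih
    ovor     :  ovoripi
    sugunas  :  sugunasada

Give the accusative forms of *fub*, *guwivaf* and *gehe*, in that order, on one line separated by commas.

The pattern is voicing of the final sound: -ada when the stem ends in a voiceless consonant (*emweh*, *kuf*, *sugunas*); -ipi when the stem ends in a voiced consonant (*wajav*, *rib*, *ovor*); -ih when the stem ends in a vowel (*ke*, *nimihi*).
Since the final sound of *fub* is /b/ (a voiced consonant), it takes -ipi, giving *fubipi*.
The final sound of *guwivaf* is /f/, which is a voiceless consonant, so the suffix is -ada, giving *guwivafada*.
The final sound of *gehe* is /e/, which is a vowel, so the suffix is -ih, giving *geheih*.

fubipi, guwivafada, geheih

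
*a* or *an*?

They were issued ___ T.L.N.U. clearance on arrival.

The indefinite article is chosen by the initial *sound* of the following word, not its spelling.
The initialism *T.L.N.U.* is read letter by letter; the first letter, T, is pronounced /tiː/, which begins with a consonant sound.
So the article is *a*: They were issued a T.L.N.U. clearance on arrival.

a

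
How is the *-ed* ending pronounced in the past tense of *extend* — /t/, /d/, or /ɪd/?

/ɪd/

The stem *extend* ends in /t/ or /d/.
The -ed suffix is realized as /ɪd/ after /t, d/; as /t/ after other voiceless consonants; and as /d/ after other voiced sounds.
So -ed on *extend* is pronounced /ɪd/.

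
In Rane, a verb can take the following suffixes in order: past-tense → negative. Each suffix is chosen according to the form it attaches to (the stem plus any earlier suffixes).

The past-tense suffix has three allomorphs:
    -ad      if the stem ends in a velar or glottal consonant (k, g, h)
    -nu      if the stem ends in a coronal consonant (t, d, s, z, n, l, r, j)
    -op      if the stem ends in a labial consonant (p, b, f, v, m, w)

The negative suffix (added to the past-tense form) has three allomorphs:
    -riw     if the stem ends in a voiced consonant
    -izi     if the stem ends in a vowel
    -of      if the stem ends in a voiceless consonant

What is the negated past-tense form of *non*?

*non*: final consonant = /n/, coronal → -nu → *nonnu*.
Since the final sound of the past-tense form *nonnu* is /u/ (a vowel), it takes -izi, giving *nonnuizi*.

nonnuizi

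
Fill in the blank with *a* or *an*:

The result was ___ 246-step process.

a

The indefinite article is chosen by the initial *sound* of the following word, not its spelling.
The number *246* is spoken "two hundred …", beginning with /tuː/ — a consonant sound.
So the article is *a*: The result was a 246-step process.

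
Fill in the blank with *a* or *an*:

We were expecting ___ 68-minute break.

The indefinite article is chosen by the initial *sound* of the following word, not its spelling.
The number *68* is spoken "sixty-…", beginning with /ˈsɪksti/ — a consonant sound.
So the article is *a*: We were expecting a 68-minute break.

a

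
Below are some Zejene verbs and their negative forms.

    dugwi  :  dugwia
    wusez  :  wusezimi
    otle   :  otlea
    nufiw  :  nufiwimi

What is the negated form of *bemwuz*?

bemwuzimi

The suffix is conditioned by the final sound: -imi when the stem ends in a consonant (*wusez*, *nufiw*); -a when the stem ends in a vowel (*dugwi*, *otle*).
The final sound of *bemwuz* is /z/, which is a consonant, so the suffix is -imi, giving *bemwuzimi*.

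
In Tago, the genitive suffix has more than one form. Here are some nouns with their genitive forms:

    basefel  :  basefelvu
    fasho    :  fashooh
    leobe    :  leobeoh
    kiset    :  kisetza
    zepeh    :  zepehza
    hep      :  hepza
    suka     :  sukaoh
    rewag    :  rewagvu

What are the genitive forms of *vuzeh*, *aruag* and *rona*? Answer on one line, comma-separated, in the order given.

Looking at the final sound of each stem: -za when the stem ends in a voiceless consonant (*kiset*, *zepeh*, *hep*); -vu when the stem ends in a voiced consonant (*basefel*, *rewag*); -oh when the stem ends in a vowel (*fasho*, *leobe*, *suka*).
Since the final sound of *vuzeh* is /h/ (a voiceless consonant), it takes -za, giving *vuzehza*.
*aruag*: final sound = /g/, a voiced consonant → -vu → *aruagvu*.
*rona* — final sound /a/ (a vowel) → -oh → *ronaoh*.

vuzehza, aruagvu, ronaoh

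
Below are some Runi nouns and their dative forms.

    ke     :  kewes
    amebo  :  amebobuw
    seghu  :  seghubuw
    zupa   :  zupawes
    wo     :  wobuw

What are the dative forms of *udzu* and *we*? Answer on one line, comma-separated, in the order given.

udzubuw, wewes

The pattern is rounding harmony: -buw when the last vowel of the stem is a rounded vowel (*amebo*, *seghu*, *wo*); -wes when the last vowel of the stem is an unrounded vowel (*ke*, *zupa*).
*udzu*: last vowel = /u/, a rounded vowel → -buw → *udzubuw*.
The last vowel of *we* is /e/, which is an unrounded vowel, so the suffix is -wes, giving *wewes*.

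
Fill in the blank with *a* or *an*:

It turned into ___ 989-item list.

The indefinite article is chosen by the initial *sound* of the following word, not its spelling.
The number *989* is spoken "nine hundred …", beginning with /naɪn/ — a consonant sound.
So the article is *a*: It turned into a 989-item list.

a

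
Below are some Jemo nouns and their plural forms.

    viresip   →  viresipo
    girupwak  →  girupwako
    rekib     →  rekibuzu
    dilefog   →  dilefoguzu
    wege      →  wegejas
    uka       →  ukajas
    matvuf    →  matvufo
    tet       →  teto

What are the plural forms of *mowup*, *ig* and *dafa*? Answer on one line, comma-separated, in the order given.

Looking at the final sound of each stem: -o when the stem ends in a voiceless consonant (*viresip*, *girupwak*, *matvuf*, *tet*); -uzu when the stem ends in a voiced consonant (*rekib*, *dilefog*); -jas when the stem ends in a vowel (*wege*, *uka*).
Since the final sound of *mowup* is /p/ (a voiceless consonant), it takes -o, giving *mowupo*.
The final sound of *ig* is /g/, which is a voiced consonant, so the suffix is -uzu, giving *iguzu*.
*dafa*: final sound = /a/, a vowel → -jas → *dafajas*.

mowupo, iguzu, dafajas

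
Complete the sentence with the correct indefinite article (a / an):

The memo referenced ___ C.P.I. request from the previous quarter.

a

The indefinite article is chosen by the initial *sound* of the following word, not its spelling.
The initialism *C.P.I.* is read letter by letter; the first letter, C, is pronounced /siː/, which begins with a consonant sound.
So the article is *a*: The memo referenced a C.P.I. request from the previous quarter.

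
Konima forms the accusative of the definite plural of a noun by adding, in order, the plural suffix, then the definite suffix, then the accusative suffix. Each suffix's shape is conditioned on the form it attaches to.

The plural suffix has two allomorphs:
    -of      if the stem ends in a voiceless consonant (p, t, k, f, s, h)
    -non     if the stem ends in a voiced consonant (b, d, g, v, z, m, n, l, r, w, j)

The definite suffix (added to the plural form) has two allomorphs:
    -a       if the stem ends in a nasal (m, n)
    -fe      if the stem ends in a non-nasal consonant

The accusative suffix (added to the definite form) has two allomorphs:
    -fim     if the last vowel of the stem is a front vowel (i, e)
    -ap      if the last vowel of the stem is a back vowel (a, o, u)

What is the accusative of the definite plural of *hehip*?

*hehip*: final consonant = /p/, voiceless → -of → *hehipof*.
The final consonant of the plural form *hehipof* is /f/, which is non-nasal, so the definite suffix is -fe, giving *hehipoffe*.
The last vowel of the definite form *hehipoffe* is /e/, which is a front vowel, so the accusative suffix is -fim, giving *hehipoffefim*.

hehipoffefim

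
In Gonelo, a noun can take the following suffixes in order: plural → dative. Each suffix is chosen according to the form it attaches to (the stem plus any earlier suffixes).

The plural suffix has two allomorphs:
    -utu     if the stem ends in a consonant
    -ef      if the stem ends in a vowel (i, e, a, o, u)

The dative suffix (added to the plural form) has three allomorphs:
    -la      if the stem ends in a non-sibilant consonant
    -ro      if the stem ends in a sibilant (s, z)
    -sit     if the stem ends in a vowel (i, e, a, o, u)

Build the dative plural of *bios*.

biosutusit

*bios*: final sound = /s/, a consonant → -utu → *biosutu*.
The plural form *biosutu*: final sound = /u/, a vowel → -sit → *biosutusit*.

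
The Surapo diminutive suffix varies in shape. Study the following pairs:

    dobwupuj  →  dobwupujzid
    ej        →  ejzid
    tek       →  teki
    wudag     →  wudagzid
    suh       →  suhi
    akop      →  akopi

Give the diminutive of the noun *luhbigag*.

Looking at the final consonant of each stem: -i when the stem ends in a voiceless consonant (*tek*, *suh*, *akop*); -zid when the stem ends in a voiced consonant (*dobwupuj*, *ej*, *wudag*).
Since the final consonant of *luhbigag* is /g/ (voiced), it takes -zid, giving *luhbigagzid*.

luhbigagzid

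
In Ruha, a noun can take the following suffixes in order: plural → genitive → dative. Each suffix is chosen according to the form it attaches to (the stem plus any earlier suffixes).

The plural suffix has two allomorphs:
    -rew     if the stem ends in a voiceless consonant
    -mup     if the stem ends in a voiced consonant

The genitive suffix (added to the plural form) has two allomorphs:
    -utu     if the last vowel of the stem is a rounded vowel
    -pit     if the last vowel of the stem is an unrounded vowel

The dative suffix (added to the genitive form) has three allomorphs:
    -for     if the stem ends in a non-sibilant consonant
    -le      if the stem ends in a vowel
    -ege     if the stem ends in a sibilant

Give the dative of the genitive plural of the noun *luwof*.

luwofrewpitfor

Since the final consonant of *luwof* is /f/ (voiceless), it takes -rew, giving *luwofrew*.
The last vowel of the plural form *luwofrew* is /e/, which is an unrounded vowel, so the genitive suffix is -pit, giving *luwofrewpit*.
Since the final sound of the genitive form *luwofrewpit* is /t/ (a non-sibilant consonant), it takes -for, giving *luwofrewpitfor*.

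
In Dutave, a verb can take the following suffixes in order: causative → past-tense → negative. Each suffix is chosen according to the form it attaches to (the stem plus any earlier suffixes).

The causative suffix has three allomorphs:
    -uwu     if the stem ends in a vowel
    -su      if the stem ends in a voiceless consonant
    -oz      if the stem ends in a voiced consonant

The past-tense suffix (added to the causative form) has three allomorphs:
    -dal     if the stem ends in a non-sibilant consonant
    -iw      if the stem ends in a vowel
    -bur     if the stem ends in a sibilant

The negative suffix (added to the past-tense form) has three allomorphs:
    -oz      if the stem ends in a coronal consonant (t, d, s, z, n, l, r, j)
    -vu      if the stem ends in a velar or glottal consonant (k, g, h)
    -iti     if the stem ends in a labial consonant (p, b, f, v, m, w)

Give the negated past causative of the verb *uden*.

The final sound of *uden* is /n/, which is a voiced consonant, so the causative suffix is -oz, giving *udenoz*.
The causative form *udenoz* — final sound /z/ (a sibilant) → -bur → *udenozbur*.
The past-tense form *udenozbur* — final consonant /r/ (coronal) → -oz → *udenozburoz*.

udenozburoz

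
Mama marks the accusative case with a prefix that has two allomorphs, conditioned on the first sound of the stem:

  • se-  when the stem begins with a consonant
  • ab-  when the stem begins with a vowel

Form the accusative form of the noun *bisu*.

sebisu

Since the first sound of *bisu* is /b/ (a consonant), it takes se-, giving *sebisu*.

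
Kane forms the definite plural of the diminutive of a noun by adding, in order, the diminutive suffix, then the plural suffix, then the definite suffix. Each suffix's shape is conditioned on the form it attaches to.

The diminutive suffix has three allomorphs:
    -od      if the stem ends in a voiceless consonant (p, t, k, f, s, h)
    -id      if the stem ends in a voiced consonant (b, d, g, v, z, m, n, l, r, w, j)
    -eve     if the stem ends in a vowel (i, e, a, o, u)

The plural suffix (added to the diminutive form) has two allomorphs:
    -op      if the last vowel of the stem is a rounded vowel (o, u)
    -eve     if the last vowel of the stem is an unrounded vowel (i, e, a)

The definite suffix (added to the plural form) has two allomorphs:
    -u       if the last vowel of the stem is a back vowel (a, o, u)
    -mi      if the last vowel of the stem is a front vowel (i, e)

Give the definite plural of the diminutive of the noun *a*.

Since the final sound of *a* is /a/ (a vowel), it takes -eve, giving *aeve*.
The last vowel of the diminutive form *aeve* is /e/, which is an unrounded vowel, so the plural suffix is -eve, giving *aeveeve*.
The plural form *aeveeve*: last vowel = /e/, a front vowel → -mi → *aeveevemi*.

aeveevemi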